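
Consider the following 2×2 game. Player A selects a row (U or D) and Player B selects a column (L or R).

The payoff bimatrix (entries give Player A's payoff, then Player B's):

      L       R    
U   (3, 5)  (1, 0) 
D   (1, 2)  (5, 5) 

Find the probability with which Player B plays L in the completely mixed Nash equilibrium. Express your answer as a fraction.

Let q be the probability that Player B plays L. In a completely mixed equilibrium, Player A must be indifferent between U and D.
Player A's expected payoff from U is 3q + (1−q); from D it is q + 5(1−q).
Setting these equal: 2q + 1 = −4q + 5, so q = 2/3.

2/3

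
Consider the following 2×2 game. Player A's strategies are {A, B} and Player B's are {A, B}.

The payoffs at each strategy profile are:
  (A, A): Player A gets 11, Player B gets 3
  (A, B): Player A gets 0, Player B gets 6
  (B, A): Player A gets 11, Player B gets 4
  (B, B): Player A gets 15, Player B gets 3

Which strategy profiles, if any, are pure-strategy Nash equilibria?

(A, A): Player B prefers B (6 > 3) — not an equilibrium.
(A, B): Player A prefers B (15 > 0) — not an equilibrium.
(B, A): Player A gets 11 ≥ 11 from A, and Player B gets 4 ≥ 3 from B — Nash equilibrium.
(B, B): Player B prefers A (4 > 3) — not an equilibrium.

(B, A)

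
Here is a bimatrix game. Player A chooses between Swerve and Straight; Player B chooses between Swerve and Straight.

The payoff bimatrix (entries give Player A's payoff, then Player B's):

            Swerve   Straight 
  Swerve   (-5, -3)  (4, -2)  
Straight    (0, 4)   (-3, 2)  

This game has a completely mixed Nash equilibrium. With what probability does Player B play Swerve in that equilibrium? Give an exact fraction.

Let q be the probability that Player B plays Swerve. In a completely mixed equilibrium, Player A must be indifferent between Swerve and Straight.
Player A's expected payoff from Swerve is −5q + 4(1−q); from Straight it is −3(1−q).
Setting these equal: −9q + 4 = 3q − 3, so q = 7/12.

7/12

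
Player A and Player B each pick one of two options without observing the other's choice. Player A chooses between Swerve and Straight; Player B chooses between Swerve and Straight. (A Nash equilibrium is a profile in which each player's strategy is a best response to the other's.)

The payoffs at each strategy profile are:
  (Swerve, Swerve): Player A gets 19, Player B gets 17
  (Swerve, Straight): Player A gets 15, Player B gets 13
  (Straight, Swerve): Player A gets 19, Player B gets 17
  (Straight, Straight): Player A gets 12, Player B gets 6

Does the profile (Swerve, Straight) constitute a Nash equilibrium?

At (Swerve, Straight), Player A earns 15; switching to Straight would give 12, so Player A has no profitable deviation.
Player B earns 13; switching to Swerve would give 17, so Player B would deviate.
Since at least one player can profitably deviate, this is not a Nash equilibrium.

No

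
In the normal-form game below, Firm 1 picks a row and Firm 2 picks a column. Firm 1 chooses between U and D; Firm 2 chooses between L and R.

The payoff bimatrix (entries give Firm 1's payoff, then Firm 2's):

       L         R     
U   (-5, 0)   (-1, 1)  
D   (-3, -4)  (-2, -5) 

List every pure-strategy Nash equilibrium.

(U, L): Firm 1 prefers D (-3 > -5); Firm 2 prefers R (1 > 0) — not an equilibrium.
(U, R): Firm 1 gets -1 ≥ -2 from D, and Firm 2 gets 1 ≥ 0 from L — Nash equilibrium.
(D, L): Firm 1 gets -3 ≥ -5 from U, and Firm 2 gets -4 ≥ -5 from R — Nash equilibrium.
(D, R): Firm 1 prefers U (-1 > -2); Firm 2 prefers L (-4 > -5) — not an equilibrium.

(U, R) and (D, L)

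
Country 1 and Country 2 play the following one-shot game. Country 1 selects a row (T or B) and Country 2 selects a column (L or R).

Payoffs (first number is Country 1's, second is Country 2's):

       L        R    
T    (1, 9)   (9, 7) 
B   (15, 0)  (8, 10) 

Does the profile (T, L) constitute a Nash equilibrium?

No

At (T, L), Country 1 earns 1; switching to B would give 15, so Country 1 would deviate.
Country 2 earns 9; switching to R would give 7, so Country 2 has no profitable deviation.
Since at least one player can profitably deviate, this is not a Nash equilibrium.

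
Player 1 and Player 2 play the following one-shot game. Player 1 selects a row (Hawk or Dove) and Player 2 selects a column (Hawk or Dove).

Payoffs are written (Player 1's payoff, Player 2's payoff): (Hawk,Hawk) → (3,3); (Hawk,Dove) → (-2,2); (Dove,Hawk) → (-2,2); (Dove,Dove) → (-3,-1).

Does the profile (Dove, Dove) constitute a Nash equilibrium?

No

At (Dove, Dove), Player 1 earns -3; switching to Hawk would give -2, so Player 1 would deviate.
Player 2 earns -1; switching to Hawk would give 2, so Player 2 would deviate.
Since at least one player can profitably deviate, this is not a Nash equilibrium.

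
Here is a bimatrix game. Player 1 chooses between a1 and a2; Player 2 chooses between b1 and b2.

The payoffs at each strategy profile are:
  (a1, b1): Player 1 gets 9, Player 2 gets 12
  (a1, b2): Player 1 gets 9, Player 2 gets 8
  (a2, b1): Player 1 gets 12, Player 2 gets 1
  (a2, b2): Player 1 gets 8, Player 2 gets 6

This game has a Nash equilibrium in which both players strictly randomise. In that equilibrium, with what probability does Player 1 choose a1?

Let r be the probability that Player 1 plays a1. In a completely mixed equilibrium, Player 2 must be indifferent between b1 and b2.
Player 2's expected payoff from b1 is 12r + (1−r); from b2 it is 8r + 6(1−r).
Setting these equal: 11r + 1 = 2r + 6, so r = 5/9.

5/9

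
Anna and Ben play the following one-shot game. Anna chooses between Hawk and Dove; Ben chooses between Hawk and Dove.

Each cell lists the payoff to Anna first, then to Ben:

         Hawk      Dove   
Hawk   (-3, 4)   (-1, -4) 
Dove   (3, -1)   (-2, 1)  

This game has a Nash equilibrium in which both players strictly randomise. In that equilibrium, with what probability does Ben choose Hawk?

1/7

Let y be the probability that Ben plays Hawk. In a completely mixed equilibrium, Anna must be indifferent between Hawk and Dove.
Anna's expected payoff from Hawk is −3y − (1−y); from Dove it is 3y − 2(1−y).
Setting these equal: −2y − 1 = 5y − 2, so y = 1/7.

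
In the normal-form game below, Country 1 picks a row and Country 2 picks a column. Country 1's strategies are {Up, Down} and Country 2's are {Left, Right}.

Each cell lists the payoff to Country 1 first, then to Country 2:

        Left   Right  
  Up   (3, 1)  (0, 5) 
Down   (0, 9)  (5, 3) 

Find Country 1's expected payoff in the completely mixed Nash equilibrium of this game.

15/8

First find y, the probability Country 2 plays Left, from Country 1's indifference between Up and Down: 3y = 5(1−y), giving y = 5/8.
Since Country 1 is indifferent in equilibrium, Country 1's expected payoff equals the payoff from either row against (5/8, 3/8). Using Up: 3(5/8) = 15/8.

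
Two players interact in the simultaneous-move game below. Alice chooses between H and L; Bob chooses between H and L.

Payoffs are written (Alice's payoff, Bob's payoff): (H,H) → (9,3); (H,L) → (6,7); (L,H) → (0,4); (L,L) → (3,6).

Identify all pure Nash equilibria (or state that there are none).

(H, H): Bob prefers L (7 > 3) — not an equilibrium.
(H, L): Alice gets 6 ≥ 3 from L, and Bob gets 7 ≥ 3 from H — Nash equilibrium.
(L, H): Alice prefers H (9 > 0); Bob prefers L (6 > 4) — not an equilibrium.
(L, L): Alice prefers H (6 > 3) — not an equilibrium.

(H, L)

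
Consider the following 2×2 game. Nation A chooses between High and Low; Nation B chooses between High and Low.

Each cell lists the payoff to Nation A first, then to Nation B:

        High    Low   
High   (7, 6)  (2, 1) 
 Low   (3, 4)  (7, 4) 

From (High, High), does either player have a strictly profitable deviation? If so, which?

Nation A at (High, High) earns 7; deviating to Low yields 3 — not better.
Nation B earns 6; deviating to Low yields 1 — not better.
Neither player can strictly improve; the profile is a Nash equilibrium.

Neither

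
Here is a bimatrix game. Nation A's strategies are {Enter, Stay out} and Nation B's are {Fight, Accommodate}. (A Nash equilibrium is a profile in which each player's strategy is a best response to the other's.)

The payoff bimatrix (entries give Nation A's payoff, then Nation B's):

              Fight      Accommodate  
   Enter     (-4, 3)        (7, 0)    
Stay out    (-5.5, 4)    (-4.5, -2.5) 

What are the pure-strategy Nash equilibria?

(Enter, Fight)

(Enter, Fight): Nation A gets -4 ≥ -5.5 from Stay out, and Nation B gets 3 ≥ 0 from Accommodate — Nash equilibrium.
(Enter, Accommodate): Nation B prefers Fight (3 > 0) — not an equilibrium.
(Stay out, Fight): Nation A prefers Enter (-4 > -5.5) — not an equilibrium.
(Stay out, Accommodate): Nation A prefers Enter (7 > -4.5); Nation B prefers Fight (4 > -2.5) — not an equilibrium.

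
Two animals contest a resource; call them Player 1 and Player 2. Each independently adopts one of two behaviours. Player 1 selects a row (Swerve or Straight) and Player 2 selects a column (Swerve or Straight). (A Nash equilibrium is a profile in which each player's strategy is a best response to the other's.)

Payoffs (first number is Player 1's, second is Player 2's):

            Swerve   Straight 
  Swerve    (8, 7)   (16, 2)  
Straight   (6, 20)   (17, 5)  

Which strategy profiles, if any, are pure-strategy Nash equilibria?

(Swerve, Swerve): Player 1 gets 8 ≥ 6 from Straight, and Player 2 gets 7 ≥ 2 from Straight — Nash equilibrium.
(Swerve, Straight): Player 1 prefers Straight (17 > 16); Player 2 prefers Swerve (7 > 2) — not an equilibrium.
(Straight, Swerve): Player 1 prefers Swerve (8 > 6) — not an equilibrium.
(Straight, Straight): Player 2 prefers Swerve (20 > 5) — not an equilibrium.

(Swerve, Swerve)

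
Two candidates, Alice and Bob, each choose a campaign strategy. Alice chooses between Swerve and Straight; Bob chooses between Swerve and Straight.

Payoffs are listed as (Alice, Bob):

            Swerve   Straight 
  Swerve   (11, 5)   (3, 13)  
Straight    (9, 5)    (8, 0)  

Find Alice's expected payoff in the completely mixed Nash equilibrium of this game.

First find y, the probability Bob plays Swerve, from Alice's indifference between Swerve and Straight: 11y + 3(1−y) = 9y + 8(1−y), giving y = 5/7.
Since Alice is indifferent in equilibrium, Alice's expected payoff equals the payoff from either row against (5/7, 2/7). Using Swerve: 11(5/7) + 3(2/7) = 61/7.

61/7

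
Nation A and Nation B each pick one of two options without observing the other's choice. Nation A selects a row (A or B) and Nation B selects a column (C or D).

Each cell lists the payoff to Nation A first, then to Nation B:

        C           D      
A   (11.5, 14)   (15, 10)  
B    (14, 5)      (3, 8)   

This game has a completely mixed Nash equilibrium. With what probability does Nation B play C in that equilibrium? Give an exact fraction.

Let c be the probability that Nation B plays C. In a completely mixed equilibrium, Nation A must be indifferent between A and B.
Nation A's expected payoff from A is 11.5c + 15(1−c); from B it is 14c + 3(1−c).
Setting these equal: −3.5c + 15 = 11c + 3, so c = 24/29.

24/29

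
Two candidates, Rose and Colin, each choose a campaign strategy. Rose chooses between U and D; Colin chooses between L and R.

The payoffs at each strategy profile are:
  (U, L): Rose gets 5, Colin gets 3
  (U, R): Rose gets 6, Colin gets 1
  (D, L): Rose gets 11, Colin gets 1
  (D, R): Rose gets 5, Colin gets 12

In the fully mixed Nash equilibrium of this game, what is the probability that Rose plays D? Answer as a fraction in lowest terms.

2/13

Let p be the probability that Rose plays U. In a completely mixed equilibrium, Colin must be indifferent between L and R.
Colin's expected payoff from L is 3p + (1−p); from R it is p + 12(1−p).
Setting these equal: 2p + 1 = −11p + 12, so p = 11/13.
Therefore Rose plays D with probability 1 − 11/13 = 2/13.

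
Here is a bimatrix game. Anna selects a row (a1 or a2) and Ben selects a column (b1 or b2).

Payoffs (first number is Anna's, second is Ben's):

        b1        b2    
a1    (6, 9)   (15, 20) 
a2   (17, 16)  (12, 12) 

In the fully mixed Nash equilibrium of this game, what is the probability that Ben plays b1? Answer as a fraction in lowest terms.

Let q be the probability that Ben plays b1. In a completely mixed equilibrium, Anna must be indifferent between a1 and a2.
Anna's expected payoff from a1 is 6q + 15(1−q); from a2 it is 17q + 12(1−q).
Setting these equal: −9q + 15 = 5q + 12, so q = 3/14.

3/14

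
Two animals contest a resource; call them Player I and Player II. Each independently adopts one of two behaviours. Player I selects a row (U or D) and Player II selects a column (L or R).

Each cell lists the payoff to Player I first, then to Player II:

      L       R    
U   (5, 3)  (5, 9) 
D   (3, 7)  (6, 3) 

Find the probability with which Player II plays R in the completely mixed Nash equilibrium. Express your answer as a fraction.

Let c be the probability that Player II plays L. In a completely mixed equilibrium, Player I must be indifferent between U and D.
Player I's expected payoff from U is 5c + 5(1−c); from D it is 3c + 6(1−c).
Setting these equal: 5 = −3c + 6, so c = 1/3.
Therefore Player II plays R with probability 1 − 1/3 = 2/3.

2/3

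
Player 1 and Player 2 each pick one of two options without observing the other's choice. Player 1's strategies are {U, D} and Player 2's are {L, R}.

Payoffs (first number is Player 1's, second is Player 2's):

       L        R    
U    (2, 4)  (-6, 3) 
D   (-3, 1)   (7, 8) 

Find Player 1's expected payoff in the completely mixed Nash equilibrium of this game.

First find y, the probability Player 2 plays L, from Player 1's indifference between U and D: 2y − 6(1−y) = −3y + 7(1−y), giving y = 13/18.
Since Player 1 is indifferent in equilibrium, Player 1's expected payoff equals the payoff from either row against (13/18, 5/18). Using U: 2(13/18) − 6(5/18) = -2/9.

-2/9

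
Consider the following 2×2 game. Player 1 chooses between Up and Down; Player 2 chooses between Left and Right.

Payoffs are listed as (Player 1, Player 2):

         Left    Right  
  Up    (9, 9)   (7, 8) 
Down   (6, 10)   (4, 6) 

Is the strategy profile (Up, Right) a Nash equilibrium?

No

At (Up, Right), Player 1 earns 7; switching to Down would give 4, so Player 1 has no profitable deviation.
Player 2 earns 8; switching to Left would give 9, so Player 2 would deviate.
Since at least one player can profitably deviate, this is not a Nash equilibrium.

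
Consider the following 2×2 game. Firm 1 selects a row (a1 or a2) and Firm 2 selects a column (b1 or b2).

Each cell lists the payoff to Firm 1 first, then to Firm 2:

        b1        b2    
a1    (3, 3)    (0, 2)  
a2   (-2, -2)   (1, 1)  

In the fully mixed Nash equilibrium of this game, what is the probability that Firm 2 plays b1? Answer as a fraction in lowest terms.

Let q be the probability that Firm 2 plays b1. In a completely mixed equilibrium, Firm 1 must be indifferent between a1 and a2.
Firm 1's expected payoff from a1 is 3q; from a2 it is −2q + (1−q).
Setting these equal: 3q = −3q + 1, so q = 1/6.

1/6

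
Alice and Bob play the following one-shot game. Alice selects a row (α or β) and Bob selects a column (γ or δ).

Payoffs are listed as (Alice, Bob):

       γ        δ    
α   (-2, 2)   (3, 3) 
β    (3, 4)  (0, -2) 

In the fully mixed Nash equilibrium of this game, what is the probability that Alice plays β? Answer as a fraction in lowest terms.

Let x be the probability that Alice plays α. In a completely mixed equilibrium, Bob must be indifferent between γ and δ.
Bob's expected payoff from γ is 2x + 4(1−x); from δ it is 3x − 2(1−x).
Setting these equal: −2x + 4 = 5x − 2, so x = 6/7.
Therefore Alice plays β with probability 1 − 6/7 = 1/7.

1/7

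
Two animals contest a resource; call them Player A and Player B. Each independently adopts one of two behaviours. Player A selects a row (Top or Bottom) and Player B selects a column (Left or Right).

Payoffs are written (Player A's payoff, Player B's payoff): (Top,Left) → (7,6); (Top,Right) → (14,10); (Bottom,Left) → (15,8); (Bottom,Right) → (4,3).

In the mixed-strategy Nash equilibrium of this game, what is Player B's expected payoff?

First find p, the probability Player A plays Top, from Player B's indifference between Left and Right: 6p + 8(1−p) = 10p + 3(1−p), giving p = 5/9.
Since Player B is indifferent in equilibrium, Player B's expected payoff equals the payoff from either column against (5/9, 4/9). Using Left: 6(5/9) + 8(4/9) = 62/9.

62/9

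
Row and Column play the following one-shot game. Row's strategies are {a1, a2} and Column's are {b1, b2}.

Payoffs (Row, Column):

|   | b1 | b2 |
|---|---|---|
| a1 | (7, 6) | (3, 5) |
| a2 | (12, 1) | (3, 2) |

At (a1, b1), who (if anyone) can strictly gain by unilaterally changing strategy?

Row

Row at (a1, b1) earns 7; deviating to a2 yields 12 — a strict improvement.
Column earns 6; deviating to b2 yields 5 — not better.
Only Row has a strictly profitable deviation.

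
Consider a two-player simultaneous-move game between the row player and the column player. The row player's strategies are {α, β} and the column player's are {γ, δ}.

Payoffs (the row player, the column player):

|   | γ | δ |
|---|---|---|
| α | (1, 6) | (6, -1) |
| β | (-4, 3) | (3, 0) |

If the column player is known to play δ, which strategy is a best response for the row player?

Against δ, the row player earns 6 from α and 3 from β.
So α is the best response.

α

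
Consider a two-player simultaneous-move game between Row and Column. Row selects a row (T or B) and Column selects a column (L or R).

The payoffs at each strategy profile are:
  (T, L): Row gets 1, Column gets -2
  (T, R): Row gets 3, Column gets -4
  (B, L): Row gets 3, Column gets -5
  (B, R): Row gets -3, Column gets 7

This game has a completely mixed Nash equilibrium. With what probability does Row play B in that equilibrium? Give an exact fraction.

1/7

Let r be the probability that Row plays T. In a completely mixed equilibrium, Column must be indifferent between L and R.
Column's expected payoff from L is −2r − 5(1−r); from R it is −4r + 7(1−r).
Setting these equal: 3r − 5 = −11r + 7, so r = 6/7.
Therefore Row plays B with probability 1 − 6/7 = 1/7.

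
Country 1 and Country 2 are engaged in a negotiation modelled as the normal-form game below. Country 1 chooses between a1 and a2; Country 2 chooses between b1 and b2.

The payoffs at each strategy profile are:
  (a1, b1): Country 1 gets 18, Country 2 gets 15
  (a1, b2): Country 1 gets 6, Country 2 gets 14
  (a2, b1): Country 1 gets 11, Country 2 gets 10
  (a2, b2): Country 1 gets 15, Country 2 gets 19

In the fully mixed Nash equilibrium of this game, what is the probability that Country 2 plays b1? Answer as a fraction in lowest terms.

9/16

Let y be the probability that Country 2 plays b1. In a completely mixed equilibrium, Country 1 must be indifferent between a1 and a2.
Country 1's expected payoff from a1 is 18y + 6(1−y); from a2 it is 11y + 15(1−y).
Setting these equal: 12y + 6 = −4y + 15, so y = 9/16.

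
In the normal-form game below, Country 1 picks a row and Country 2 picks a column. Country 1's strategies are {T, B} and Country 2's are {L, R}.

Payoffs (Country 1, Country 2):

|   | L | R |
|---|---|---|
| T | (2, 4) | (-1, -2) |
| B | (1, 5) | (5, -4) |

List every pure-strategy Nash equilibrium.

(T, L): Country 1 gets 2 ≥ 1 from B, and Country 2 gets 4 ≥ -2 from R — Nash equilibrium.
(T, R): Country 1 prefers B (5 > -1); Country 2 prefers L (4 > -2) — not an equilibrium.
(B, L): Country 1 prefers T (2 > 1) — not an equilibrium.
(B, R): Country 2 prefers L (5 > -4) — not an equilibrium.

(T, L)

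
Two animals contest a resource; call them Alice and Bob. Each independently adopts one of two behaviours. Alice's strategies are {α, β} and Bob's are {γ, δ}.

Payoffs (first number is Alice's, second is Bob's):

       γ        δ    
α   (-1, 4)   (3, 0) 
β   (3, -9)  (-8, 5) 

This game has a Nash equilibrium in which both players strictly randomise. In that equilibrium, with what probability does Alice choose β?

Let p be the probability that Alice plays α. In a completely mixed equilibrium, Bob must be indifferent between γ and δ.
Bob's expected payoff from γ is 4p − 9(1−p); from δ it is 5(1−p).
Setting these equal: 13p − 9 = −5p + 5, so p = 7/9.
Therefore Alice plays β with probability 1 − 7/9 = 2/9.

2/9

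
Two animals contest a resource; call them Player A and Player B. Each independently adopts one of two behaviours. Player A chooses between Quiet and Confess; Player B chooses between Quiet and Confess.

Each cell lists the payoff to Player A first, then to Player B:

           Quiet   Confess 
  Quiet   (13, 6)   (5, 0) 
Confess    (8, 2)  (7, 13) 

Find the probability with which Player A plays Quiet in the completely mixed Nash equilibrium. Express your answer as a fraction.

Let r be the probability that Player A plays Quiet. In a completely mixed equilibrium, Player B must be indifferent between Quiet and Confess.
Player B's expected payoff from Quiet is 6r + 2(1−r); from Confess it is 13(1−r).
Setting these equal: 4r + 2 = −13r + 13, so r = 11/17.

11/17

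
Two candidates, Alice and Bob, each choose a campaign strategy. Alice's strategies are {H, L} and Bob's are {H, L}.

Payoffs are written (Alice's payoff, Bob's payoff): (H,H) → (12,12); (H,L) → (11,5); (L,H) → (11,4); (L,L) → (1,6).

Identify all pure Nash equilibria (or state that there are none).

(H, H): Alice gets 12 ≥ 11 from L, and Bob gets 12 ≥ 5 from L — Nash equilibrium.
(H, L): Bob prefers H (12 > 5) — not an equilibrium.
(L, H): Alice prefers H (12 > 11); Bob prefers L (6 > 4) — not an equilibrium.
(L, L): Alice prefers H (11 > 1) — not an equilibrium.

(H, H)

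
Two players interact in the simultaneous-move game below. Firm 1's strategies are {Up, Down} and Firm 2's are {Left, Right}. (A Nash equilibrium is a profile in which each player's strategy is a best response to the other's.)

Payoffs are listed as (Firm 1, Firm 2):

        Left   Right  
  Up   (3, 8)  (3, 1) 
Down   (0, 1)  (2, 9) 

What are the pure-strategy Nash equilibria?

(Up, Left): Firm 1 gets 3 ≥ 0 from Down, and Firm 2 gets 8 ≥ 1 from Right — Nash equilibrium.
(Up, Right): Firm 2 prefers Left (8 > 1) — not an equilibrium.
(Down, Left): Firm 1 prefers Up (3 > 0); Firm 2 prefers Right (9 > 1) — not an equilibrium.
(Down, Right): Firm 1 prefers Up (3 > 2) — not an equilibrium.

(Up, Left)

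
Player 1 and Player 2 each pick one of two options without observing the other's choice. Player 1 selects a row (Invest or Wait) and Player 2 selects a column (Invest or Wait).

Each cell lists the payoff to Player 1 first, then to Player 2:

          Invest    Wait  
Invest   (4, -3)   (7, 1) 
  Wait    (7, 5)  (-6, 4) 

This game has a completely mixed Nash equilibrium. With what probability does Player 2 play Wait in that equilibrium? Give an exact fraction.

3/16

Let q be the probability that Player 2 plays Invest. In a completely mixed equilibrium, Player 1 must be indifferent between Invest and Wait.
Player 1's expected payoff from Invest is 4q + 7(1−q); from Wait it is 7q − 6(1−q).
Setting these equal: −3q + 7 = 13q − 6, so q = 13/16.
Therefore Player 2 plays Wait with probability 1 − 13/16 = 3/16.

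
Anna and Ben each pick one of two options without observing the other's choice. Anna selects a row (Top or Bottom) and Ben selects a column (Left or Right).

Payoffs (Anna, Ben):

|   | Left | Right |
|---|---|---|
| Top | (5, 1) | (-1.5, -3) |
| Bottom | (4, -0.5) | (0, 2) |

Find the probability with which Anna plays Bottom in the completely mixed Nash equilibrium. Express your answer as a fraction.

Let r be the probability that Anna plays Top. In a completely mixed equilibrium, Ben must be indifferent between Left and Right.
Ben's expected payoff from Left is r − 0.5(1−r); from Right it is −3r + 2(1−r).
Setting these equal: 1.5r − 0.5 = −5r + 2, so r = 5/13.
Therefore Anna plays Bottom with probability 1 − 5/13 = 8/13.

8/13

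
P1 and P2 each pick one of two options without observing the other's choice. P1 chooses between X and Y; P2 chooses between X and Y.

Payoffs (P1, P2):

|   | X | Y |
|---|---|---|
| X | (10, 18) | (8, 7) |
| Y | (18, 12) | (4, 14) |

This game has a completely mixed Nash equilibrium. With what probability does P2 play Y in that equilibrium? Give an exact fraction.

2/3

Let y be the probability that P2 plays X. In a completely mixed equilibrium, P1 must be indifferent between X and Y.
P1's expected payoff from X is 10y + 8(1−y); from Y it is 18y + 4(1−y).
Setting these equal: 2y + 8 = 14y + 4, so y = 1/3.
Therefore P2 plays Y with probability 1 − 1/3 = 2/3.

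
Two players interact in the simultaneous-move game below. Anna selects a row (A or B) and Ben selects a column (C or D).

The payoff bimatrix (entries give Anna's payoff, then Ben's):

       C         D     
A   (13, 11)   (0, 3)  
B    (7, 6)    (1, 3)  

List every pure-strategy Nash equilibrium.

(A, C): Anna gets 13 ≥ 7 from B, and Ben gets 11 ≥ 3 from D — Nash equilibrium.
(A, D): Anna prefers B (1 > 0); Ben prefers C (11 > 3) — not an equilibrium.
(B, C): Anna prefers A (13 > 7) — not an equilibrium.
(B, D): Ben prefers C (6 > 3) — not an equilibrium.

(A, C)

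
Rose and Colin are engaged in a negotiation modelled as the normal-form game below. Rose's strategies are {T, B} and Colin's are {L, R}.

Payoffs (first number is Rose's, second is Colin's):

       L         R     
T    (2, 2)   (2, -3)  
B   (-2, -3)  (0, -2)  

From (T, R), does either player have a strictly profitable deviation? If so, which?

Colin

Rose at (T, R) earns 2; deviating to B yields 0 — not better.
Colin earns -3; deviating to L yields 2 — a strict improvement.
Only Colin has a strictly profitable deviation.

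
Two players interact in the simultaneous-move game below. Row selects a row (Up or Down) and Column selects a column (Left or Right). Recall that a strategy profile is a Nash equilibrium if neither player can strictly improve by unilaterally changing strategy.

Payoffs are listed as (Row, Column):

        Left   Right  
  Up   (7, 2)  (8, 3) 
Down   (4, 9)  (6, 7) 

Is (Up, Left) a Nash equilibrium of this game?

No

At (Up, Left), Row earns 7; switching to Down would give 4, so Row has no profitable deviation.
Column earns 2; switching to Right would give 3, so Column would deviate.
Since at least one player can profitably deviate, this is not a Nash equilibrium.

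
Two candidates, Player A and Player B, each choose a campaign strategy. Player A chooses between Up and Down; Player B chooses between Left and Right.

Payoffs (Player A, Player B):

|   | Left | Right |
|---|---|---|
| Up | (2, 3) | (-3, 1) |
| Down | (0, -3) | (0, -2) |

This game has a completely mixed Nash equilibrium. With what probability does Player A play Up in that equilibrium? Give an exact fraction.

Let x be the probability that Player A plays Up. In a completely mixed equilibrium, Player B must be indifferent between Left and Right.
Player B's expected payoff from Left is 3x − 3(1−x); from Right it is x − 2(1−x).
Setting these equal: 6x − 3 = 3x − 2, so x = 1/3.

1/3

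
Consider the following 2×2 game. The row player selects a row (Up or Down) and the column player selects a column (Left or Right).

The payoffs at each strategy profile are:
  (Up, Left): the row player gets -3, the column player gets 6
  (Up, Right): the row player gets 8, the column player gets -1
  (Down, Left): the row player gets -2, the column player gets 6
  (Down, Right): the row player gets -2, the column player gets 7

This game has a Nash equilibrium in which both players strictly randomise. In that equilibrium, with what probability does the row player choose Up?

1/8

Let x be the probability that the row player plays Up. In a completely mixed equilibrium, the column player must be indifferent between Left and Right.
The column player's expected payoff from Left is 6x + 6(1−x); from Right it is −x + 7(1−x).
Setting these equal: 6 = −8x + 7, so x = 1/8.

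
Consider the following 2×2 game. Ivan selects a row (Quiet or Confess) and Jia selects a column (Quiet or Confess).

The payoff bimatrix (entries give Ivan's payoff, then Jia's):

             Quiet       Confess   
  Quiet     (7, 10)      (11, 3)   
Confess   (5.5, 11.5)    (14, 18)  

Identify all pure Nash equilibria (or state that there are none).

(Quiet, Quiet) and (Confess, Confess)

(Quiet, Quiet): Ivan gets 7 ≥ 5.5 from Confess, and Jia gets 10 ≥ 3 from Confess — Nash equilibrium.
(Quiet, Confess): Ivan prefers Confess (14 > 11); Jia prefers Quiet (10 > 3) — not an equilibrium.
(Confess, Quiet): Ivan prefers Quiet (7 > 5.5); Jia prefers Confess (18 > 11.5) — not an equilibrium.
(Confess, Confess): Ivan gets 14 ≥ 11 from Quiet, and Jia gets 18 ≥ 11.5 from Quiet — Nash equilibrium.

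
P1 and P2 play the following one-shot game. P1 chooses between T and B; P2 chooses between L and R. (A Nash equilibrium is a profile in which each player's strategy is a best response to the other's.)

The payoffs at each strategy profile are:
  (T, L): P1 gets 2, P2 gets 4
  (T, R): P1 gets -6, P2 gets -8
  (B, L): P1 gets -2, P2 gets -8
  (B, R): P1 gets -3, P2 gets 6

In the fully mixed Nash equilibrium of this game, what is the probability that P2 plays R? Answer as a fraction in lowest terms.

Let c be the probability that P2 plays L. In a completely mixed equilibrium, P1 must be indifferent between T and B.
P1's expected payoff from T is 2c − 6(1−c); from B it is −2c − 3(1−c).
Setting these equal: 8c − 6 = c − 3, so c = 3/7.
Therefore P2 plays R with probability 1 − 3/7 = 4/7.

4/7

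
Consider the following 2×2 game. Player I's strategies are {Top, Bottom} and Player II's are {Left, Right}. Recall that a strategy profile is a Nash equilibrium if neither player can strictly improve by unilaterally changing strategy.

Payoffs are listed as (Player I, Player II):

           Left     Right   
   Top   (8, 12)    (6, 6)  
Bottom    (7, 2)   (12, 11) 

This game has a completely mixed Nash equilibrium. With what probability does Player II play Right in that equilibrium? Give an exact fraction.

1/7

Let y be the probability that Player II plays Left. In a completely mixed equilibrium, Player I must be indifferent between Top and Bottom.
Player I's expected payoff from Top is 8y + 6(1−y); from Bottom it is 7y + 12(1−y).
Setting these equal: 2y + 6 = −5y + 12, so y = 6/7.
Therefore Player II plays Right with probability 1 − 6/7 = 1/7.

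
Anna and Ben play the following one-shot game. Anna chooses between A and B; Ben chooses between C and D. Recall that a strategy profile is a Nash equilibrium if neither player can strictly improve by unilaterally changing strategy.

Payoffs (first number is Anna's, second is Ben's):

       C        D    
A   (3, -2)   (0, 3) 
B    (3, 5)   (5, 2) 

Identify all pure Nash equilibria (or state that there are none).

(B, C)

(A, C): Ben prefers D (3 > -2) — not an equilibrium.
(A, D): Anna prefers B (5 > 0) — not an equilibrium.
(B, C): Anna gets 3 ≥ 3 from A, and Ben gets 5 ≥ 2 from D — Nash equilibrium.
(B, D): Ben prefers C (5 > 2) — not an equilibrium.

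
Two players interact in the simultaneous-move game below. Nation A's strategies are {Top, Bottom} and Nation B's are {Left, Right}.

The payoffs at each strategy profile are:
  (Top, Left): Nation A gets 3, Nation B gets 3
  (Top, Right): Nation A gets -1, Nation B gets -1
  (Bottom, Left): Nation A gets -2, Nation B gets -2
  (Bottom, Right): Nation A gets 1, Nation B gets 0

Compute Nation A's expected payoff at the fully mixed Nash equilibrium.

First find q, the probability Nation B plays Left, from Nation A's indifference between Top and Bottom: 3q − (1−q) = −2q + (1−q), giving q = 2/7.
Since Nation A is indifferent in equilibrium, Nation A's expected payoff equals the payoff from either row against (2/7, 5/7). Using Top: 3(2/7) − (5/7) = 1/7.

1/7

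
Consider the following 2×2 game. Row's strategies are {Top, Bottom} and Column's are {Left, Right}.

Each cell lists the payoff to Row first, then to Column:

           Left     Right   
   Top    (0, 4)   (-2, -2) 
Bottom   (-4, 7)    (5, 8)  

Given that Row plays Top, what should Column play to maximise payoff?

Against Top, Column earns 4 from Left and -2 from Right.
So Left is the best response.

Left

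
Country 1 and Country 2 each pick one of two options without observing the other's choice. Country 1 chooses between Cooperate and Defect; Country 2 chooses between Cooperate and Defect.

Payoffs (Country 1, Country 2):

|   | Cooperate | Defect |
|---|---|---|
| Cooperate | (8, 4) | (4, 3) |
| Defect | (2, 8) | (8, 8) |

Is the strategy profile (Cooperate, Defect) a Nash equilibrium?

At (Cooperate, Defect), Country 1 earns 4; switching to Defect would give 8, so Country 1 would deviate.
Country 2 earns 3; switching to Cooperate would give 4, so Country 2 would deviate.
Since at least one player can profitably deviate, this is not a Nash equilibrium.

No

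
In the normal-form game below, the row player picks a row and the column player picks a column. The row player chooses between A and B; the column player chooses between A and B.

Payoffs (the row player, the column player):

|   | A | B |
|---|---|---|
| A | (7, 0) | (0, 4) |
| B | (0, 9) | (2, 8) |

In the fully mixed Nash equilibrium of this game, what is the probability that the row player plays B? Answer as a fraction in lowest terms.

Let x be the probability that the row player plays A. In a completely mixed equilibrium, the column player must be indifferent between A and B.
The column player's expected payoff from A is 9(1−x); from B it is 4x + 8(1−x).
Setting these equal: −9x + 9 = −4x + 8, so x = 1/5.
Therefore the row player plays B with probability 1 − 1/5 = 4/5.

4/5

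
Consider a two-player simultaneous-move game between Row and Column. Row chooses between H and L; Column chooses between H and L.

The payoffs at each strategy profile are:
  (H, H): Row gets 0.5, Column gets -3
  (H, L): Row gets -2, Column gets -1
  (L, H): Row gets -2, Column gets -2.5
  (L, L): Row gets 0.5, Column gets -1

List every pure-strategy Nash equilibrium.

(H, H): Column prefers L (-1 > -3) — not an equilibrium.
(H, L): Row prefers L (0.5 > -2) — not an equilibrium.
(L, H): Row prefers H (0.5 > -2); Column prefers L (-1 > -2.5) — not an equilibrium.
(L, L): Row gets 0.5 ≥ -2 from H, and Column gets -1 ≥ -2.5 from H — Nash equilibrium.

(L, L)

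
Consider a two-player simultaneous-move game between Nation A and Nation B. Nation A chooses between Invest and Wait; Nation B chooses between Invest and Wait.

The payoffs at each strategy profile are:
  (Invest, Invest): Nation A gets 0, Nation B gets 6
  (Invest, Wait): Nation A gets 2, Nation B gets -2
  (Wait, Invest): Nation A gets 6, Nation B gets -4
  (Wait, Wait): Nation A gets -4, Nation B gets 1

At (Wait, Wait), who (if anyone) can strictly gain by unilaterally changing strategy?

Nation A

Nation A at (Wait, Wait) earns -4; deviating to Invest yields 2 — a strict improvement.
Nation B earns 1; deviating to Invest yields -4 — not better.
Only Nation A has a strictly profitable deviation.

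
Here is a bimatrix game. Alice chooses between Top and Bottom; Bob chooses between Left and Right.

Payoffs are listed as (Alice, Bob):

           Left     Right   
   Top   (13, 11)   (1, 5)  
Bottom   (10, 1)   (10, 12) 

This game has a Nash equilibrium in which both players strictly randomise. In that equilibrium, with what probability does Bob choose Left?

Let c be the probability that Bob plays Left. In a completely mixed equilibrium, Alice must be indifferent between Top and Bottom.
Alice's expected payoff from Top is 13c + (1−c); from Bottom it is 10c + 10(1−c).
Setting these equal: 12c + 1 = 10, so c = 3/4.

3/4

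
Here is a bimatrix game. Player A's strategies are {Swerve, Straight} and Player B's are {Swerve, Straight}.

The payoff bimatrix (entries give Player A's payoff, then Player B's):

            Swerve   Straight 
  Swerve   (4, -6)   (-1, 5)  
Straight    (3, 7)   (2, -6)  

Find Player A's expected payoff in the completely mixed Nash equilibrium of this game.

11/4

First find q, the probability Player B plays Swerve, from Player A's indifference between Swerve and Straight: 4q − (1−q) = 3q + 2(1−q), giving q = 3/4.
Since Player A is indifferent in equilibrium, Player A's expected payoff equals the payoff from either row against (3/4, 1/4). Using Swerve: 4(3/4) − (1/4) = 11/4.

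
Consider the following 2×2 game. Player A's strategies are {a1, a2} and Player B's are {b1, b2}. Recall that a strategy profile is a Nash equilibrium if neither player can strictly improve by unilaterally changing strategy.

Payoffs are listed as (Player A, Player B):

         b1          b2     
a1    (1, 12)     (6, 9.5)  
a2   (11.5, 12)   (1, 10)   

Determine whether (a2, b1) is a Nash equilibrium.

At (a2, b1), Player A earns 11.5; switching to a1 would give 1, so Player A has no profitable deviation.
Player B earns 12; switching to b2 would give 10, so Player B has no profitable deviation.
Neither player can gain by a unilateral deviation, so this profile is a Nash equilibrium.

Yes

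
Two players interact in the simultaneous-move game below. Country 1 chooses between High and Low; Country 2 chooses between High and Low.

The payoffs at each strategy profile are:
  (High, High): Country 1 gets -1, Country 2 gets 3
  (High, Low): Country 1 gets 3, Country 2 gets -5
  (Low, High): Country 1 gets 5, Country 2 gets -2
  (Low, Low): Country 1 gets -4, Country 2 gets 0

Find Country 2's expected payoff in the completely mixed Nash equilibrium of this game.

-1

First find p, the probability Country 1 plays High, from Country 2's indifference between High and Low: 3p − 2(1−p) = −5p, giving p = 1/5.
Since Country 2 is indifferent in equilibrium, Country 2's expected payoff equals the payoff from either column against (1/5, 4/5). Using High: 3(1/5) − 2(4/5) = -1.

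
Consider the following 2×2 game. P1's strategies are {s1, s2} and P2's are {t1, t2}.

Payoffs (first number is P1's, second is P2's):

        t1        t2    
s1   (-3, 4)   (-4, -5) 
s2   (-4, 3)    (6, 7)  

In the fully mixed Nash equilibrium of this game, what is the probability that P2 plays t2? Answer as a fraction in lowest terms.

Let y be the probability that P2 plays t1. In a completely mixed equilibrium, P1 must be indifferent between s1 and s2.
P1's expected payoff from s1 is −3y − 4(1−y); from s2 it is −4y + 6(1−y).
Setting these equal: y − 4 = −10y + 6, so y = 10/11.
Therefore P2 plays t2 with probability 1 − 10/11 = 1/11.

1/11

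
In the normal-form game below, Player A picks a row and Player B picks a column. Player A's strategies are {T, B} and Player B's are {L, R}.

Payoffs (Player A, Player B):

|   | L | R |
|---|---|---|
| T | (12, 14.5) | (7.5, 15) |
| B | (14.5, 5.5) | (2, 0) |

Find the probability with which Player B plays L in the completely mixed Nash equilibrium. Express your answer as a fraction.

Let y be the probability that Player B plays L. In a completely mixed equilibrium, Player A must be indifferent between T and B.
Player A's expected payoff from T is 12y + 7.5(1−y); from B it is 14.5y + 2(1−y).
Setting these equal: 4.5y + 7.5 = 12.5y + 2, so y = 11/16.

11/16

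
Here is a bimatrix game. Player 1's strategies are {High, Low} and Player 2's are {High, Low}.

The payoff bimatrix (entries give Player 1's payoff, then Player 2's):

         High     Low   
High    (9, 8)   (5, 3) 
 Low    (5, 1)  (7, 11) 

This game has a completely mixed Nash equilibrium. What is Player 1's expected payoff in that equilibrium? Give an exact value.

19/3

First find q, the probability Player 2 plays High, from Player 1's indifference between High and Low: 9q + 5(1−q) = 5q + 7(1−q), giving q = 1/3.
Since Player 1 is indifferent in equilibrium, Player 1's expected payoff equals the payoff from either row against (1/3, 2/3). Using High: 9(1/3) + 5(2/3) = 19/3.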